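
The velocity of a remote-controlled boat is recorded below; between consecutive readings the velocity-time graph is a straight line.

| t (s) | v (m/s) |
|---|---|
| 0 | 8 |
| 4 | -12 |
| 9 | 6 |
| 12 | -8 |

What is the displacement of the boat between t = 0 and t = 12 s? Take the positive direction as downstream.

Displacement is the signed area under the v-t curve.
0–4 s: ½(8 + -12)(4) = -8 m
4–9 s: ½(-12 + 6)(5) = -15 m
9–12 s: ½(6 + -8)(3) = -3 m
Net displacement = -26 m

-26 m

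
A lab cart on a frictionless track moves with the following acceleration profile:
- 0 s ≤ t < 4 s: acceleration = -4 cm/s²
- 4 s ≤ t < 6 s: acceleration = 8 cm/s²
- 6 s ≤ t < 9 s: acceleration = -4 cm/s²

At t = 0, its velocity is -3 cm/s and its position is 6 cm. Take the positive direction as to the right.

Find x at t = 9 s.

-87 cm

On each constant-a segment, Δv = aΔt and Δx = v₀Δt + ½aΔt²; chain segment to segment.
0–4 s: v starts -3 cm/s; Δx = -3·4 + ½·-4·4² = -44 cm; v ends -19 cm/s.
4–6 s: v starts -19 cm/s; Δx = -19·2 + ½·8·2² = -22 cm; v ends -3 cm/s.
6–9 s: v starts -3 cm/s; Δx = -3·3 + ½·-4·3² = -27 cm; v ends -15 cm/s.
x(9) = 6 + Σ Δx = -87 cm.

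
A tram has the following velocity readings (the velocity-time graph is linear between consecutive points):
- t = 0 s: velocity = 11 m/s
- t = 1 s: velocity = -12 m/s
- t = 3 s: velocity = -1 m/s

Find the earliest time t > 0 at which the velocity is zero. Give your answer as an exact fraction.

t = 11/23 s

v changes sign on 0–1 s (from 11 to -12); the graph is linear there, so v = 0 at t = 0 + (-11)·(1 − 0)/(-12 − 11) = 11/23 s.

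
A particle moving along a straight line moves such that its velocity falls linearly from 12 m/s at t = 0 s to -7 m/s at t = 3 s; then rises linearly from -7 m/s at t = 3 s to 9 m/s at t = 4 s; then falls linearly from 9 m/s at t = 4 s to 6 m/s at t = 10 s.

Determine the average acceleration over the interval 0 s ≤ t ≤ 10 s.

-0.6 m/s²

Average acceleration = Δv/Δt = (6 − 12)/(10 − 0) = -0.6 m/s².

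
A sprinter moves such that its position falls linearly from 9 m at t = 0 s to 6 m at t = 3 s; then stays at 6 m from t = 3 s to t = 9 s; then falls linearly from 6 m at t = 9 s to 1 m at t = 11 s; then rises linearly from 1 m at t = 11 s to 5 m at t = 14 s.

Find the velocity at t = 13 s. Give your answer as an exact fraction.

4/3 m/s

Velocity is the slope of the x-t graph on 11–14 s: (5 − 1)/(14 − 11) = 4/3 m/s.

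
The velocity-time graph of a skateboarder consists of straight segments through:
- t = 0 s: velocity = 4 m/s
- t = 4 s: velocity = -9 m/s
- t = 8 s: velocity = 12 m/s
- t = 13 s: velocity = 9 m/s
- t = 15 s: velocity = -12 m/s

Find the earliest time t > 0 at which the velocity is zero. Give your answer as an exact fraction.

v changes sign on 0–4 s (from 4 to -9); the graph is linear there, so v = 0 at t = 0 + (-4)·(4 − 0)/(-9 − 4) = 16/13 s.

t = 16/13 s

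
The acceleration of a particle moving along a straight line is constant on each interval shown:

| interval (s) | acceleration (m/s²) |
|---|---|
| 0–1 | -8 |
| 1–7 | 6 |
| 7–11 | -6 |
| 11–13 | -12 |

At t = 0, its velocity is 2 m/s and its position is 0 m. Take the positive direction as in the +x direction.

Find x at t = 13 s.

130 m

On each constant-a segment, Δv = aΔt and Δx = v₀Δt + ½aΔt²; chain segment to segment.
0–1 s: v starts 2 m/s; Δx = 2·1 + ½·-8·1² = -2 m; v ends -6 m/s.
1–7 s: v starts -6 m/s; Δx = -6·6 + ½·6·6² = 72 m; v ends 30 m/s.
7–11 s: v starts 30 m/s; Δx = 30·4 + ½·-6·4² = 72 m; v ends 6 m/s.
11–13 s: v starts 6 m/s; Δx = 6·2 + ½·-12·2² = -12 m; v ends -18 m/s.
x(13) = 0 + Σ Δx = 130 m.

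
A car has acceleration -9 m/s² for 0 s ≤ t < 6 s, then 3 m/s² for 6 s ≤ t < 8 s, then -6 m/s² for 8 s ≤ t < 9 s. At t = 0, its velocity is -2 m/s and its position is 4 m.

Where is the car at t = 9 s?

-329 m

On each constant-a segment, Δv = aΔt and Δx = v₀Δt + ½aΔt²; chain segment to segment.
0–6 s: v starts -2 m/s; Δx = -2·6 + ½·-9·6² = -174 m; v ends -56 m/s.
6–8 s: v starts -56 m/s; Δx = -56·2 + ½·3·2² = -106 m; v ends -50 m/s.
8–9 s: v starts -50 m/s; Δx = -50·1 + ½·-6·1² = -53 m; v ends -56 m/s.
x(9) = 4 + Σ Δx = -329 m.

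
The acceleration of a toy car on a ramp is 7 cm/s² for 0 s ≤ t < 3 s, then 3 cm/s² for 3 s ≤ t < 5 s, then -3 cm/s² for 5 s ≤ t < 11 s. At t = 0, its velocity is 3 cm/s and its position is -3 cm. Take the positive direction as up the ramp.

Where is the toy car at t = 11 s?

217.5 cm

On each constant-a segment, Δv = aΔt and Δx = v₀Δt + ½aΔt²; chain segment to segment.
0–3 s: v starts 3 cm/s; Δx = 3·3 + ½·7·3² = 40.5 cm; v ends 24 cm/s.
3–5 s: v starts 24 cm/s; Δx = 24·2 + ½·3·2² = 54 cm; v ends 30 cm/s.
5–11 s: v starts 30 cm/s; Δx = 30·6 + ½·-3·6² = 126 cm; v ends 12 cm/s.
x(11) = -3 + Σ Δx = 217.5 cm.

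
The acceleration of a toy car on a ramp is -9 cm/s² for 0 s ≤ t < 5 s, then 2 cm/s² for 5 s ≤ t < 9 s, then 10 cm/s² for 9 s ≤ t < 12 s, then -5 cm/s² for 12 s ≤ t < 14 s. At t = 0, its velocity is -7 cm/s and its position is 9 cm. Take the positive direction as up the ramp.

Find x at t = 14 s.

On each constant-a segment, Δv = aΔt and Δx = v₀Δt + ½aΔt²; chain segment to segment.
0–5 s: v starts -7 cm/s; Δx = -7·5 + ½·-9·5² = -147.5 cm; v ends -52 cm/s.
5–9 s: v starts -52 cm/s; Δx = -52·4 + ½·2·4² = -192 cm; v ends -44 cm/s.
9–12 s: v starts -44 cm/s; Δx = -44·3 + ½·10·3² = -87 cm; v ends -14 cm/s.
12–14 s: v starts -14 cm/s; Δx = -14·2 + ½·-5·2² = -38 cm; v ends -24 cm/s.
x(14) = 9 + Σ Δx = -455.5 cm.

-455.5 cm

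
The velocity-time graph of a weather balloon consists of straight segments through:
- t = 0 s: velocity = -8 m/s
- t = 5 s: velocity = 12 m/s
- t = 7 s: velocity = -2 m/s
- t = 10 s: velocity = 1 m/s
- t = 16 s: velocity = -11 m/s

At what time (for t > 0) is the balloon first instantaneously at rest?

t = 2 s

v changes sign on 0–5 s (from -8 to 12); the graph is linear there, so v = 0 at t = 0 + (8)·(5 − 0)/(12 − -8) = 2 s.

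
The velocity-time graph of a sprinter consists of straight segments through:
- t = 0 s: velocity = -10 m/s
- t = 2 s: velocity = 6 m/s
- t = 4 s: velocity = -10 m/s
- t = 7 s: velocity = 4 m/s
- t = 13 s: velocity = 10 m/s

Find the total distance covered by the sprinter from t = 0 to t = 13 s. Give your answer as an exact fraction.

Total distance travelled is ∫|v| dt — sum the magnitudes of each area piece.
0–2 s: v = 0 at t = 1.25 s; triangle areas 6.25 + 2.25 = 8.5 m
2–4 s: v = 0 at t = 2.75 s; triangle areas 2.25 + 6.25 = 8.5 m
4–7 s: v = 0 at t = 43/7 s; triangle areas 75/7 + 12/7 = 87/7 m
7–13 s: |½(4 + 10)(6)| = 42 m
Total distance = 500/7 m

500/7 m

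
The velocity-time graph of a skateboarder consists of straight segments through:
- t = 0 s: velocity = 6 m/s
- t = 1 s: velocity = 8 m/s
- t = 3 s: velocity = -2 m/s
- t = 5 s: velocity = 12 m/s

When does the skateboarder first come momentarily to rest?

v changes sign on 1–3 s (from 8 to -2); the graph is linear there, so v = 0 at t = 1 + (-8)·(3 − 1)/(-2 − 8) = 2.6 s.

t = 2.6 s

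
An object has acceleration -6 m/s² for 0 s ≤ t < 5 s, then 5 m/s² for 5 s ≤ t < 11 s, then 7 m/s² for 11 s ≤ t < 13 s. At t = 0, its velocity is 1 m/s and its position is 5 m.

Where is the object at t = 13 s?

-133 m

On each constant-a segment, Δv = aΔt and Δx = v₀Δt + ½aΔt²; chain segment to segment.
0–5 s: v starts 1 m/s; Δx = 1·5 + ½·-6·5² = -70 m; v ends -29 m/s.
5–11 s: v starts -29 m/s; Δx = -29·6 + ½·5·6² = -84 m; v ends 1 m/s.
11–13 s: v starts 1 m/s; Δx = 1·2 + ½·7·2² = 16 m; v ends 15 m/s.
x(13) = 5 + Σ Δx = -133 m.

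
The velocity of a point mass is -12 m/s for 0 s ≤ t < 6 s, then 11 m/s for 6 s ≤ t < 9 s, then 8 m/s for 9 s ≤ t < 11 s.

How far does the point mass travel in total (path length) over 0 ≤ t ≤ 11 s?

Distance (not displacement) is the total path length: add the absolute areas under v-t.
0–6 s: |-12| × 6 = 72 m
6–9 s: |11| × 3 = 33 m
9–11 s: |8| × 2 = 16 m
Total distance = 121 m

121 m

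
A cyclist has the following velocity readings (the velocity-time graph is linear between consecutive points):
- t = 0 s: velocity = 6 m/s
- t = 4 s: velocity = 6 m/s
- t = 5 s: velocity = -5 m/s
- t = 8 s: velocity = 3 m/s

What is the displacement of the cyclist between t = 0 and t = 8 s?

Displacement is the signed area under the v-t curve.
0–4 s: 6 × 4 = 24 m
4–5 s: ½(6 + -5)(1) = 0.5 m
5–8 s: ½(-5 + 3)(3) = -3 m
Net displacement = 21.5 m

21.5 m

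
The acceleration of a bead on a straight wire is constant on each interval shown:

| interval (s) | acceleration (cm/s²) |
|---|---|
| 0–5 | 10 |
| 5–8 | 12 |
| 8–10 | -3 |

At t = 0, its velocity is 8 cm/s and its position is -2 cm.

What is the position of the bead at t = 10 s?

On each constant-a segment, Δv = aΔt and Δx = v₀Δt + ½aΔt²; chain segment to segment.
0–5 s: v starts 8 cm/s; Δx = 8·5 + ½·10·5² = 165 cm; v ends 58 cm/s.
5–8 s: v starts 58 cm/s; Δx = 58·3 + ½·12·3² = 228 cm; v ends 94 cm/s.
8–10 s: v starts 94 cm/s; Δx = 94·2 + ½·-3·2² = 182 cm; v ends 88 cm/s.
x(10) = -2 + Σ Δx = 573 cm.

573 cm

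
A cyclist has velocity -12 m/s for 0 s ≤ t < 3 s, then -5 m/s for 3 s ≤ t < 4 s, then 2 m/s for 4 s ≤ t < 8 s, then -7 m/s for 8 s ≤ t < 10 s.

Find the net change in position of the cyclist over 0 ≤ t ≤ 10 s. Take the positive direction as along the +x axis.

-47 m

Displacement is the signed area under the v-t curve.
0–3 s: -12 × 3 = -36 m
3–4 s: -5 × 1 = -5 m
4–8 s: 2 × 4 = 8 m
8–10 s: -7 × 2 = -14 m
Net displacement = -47 m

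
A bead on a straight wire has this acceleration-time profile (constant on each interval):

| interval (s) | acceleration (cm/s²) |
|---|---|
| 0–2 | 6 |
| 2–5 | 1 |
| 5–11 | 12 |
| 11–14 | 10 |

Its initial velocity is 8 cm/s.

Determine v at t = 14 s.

125 cm/s

Δv equals the area under the a-t graph; then v = v₀ + Δv.
0–2 s: 6 × 2 = 12 cm/s
2–5 s: 1 × 3 = 3 cm/s
5–11 s: 12 × 6 = 72 cm/s
11–14 s: 10 × 3 = 30 cm/s
Δv = 117 cm/s, so v(14) = 8 + (117) = 125 cm/s.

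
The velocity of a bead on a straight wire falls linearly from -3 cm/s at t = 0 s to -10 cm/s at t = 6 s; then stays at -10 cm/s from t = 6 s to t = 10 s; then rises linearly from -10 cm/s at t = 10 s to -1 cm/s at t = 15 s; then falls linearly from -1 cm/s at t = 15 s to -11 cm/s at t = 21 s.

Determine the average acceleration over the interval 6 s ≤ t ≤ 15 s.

1 cm/s²

Average acceleration = Δv/Δt = (-1 − -10)/(15 − 6) = 1 cm/s².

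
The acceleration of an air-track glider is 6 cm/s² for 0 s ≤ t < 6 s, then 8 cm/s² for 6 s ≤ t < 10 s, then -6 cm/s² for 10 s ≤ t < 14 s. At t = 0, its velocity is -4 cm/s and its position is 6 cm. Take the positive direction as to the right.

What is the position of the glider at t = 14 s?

490 cm

On each constant-a segment, Δv = aΔt and Δx = v₀Δt + ½aΔt²; chain segment to segment.
0–6 s: v starts -4 cm/s; Δx = -4·6 + ½·6·6² = 84 cm; v ends 32 cm/s.
6–10 s: v starts 32 cm/s; Δx = 32·4 + ½·8·4² = 192 cm; v ends 64 cm/s.
10–14 s: v starts 64 cm/s; Δx = 64·4 + ½·-6·4² = 208 cm; v ends 40 cm/s.
x(14) = 6 + Σ Δx = 490 cm.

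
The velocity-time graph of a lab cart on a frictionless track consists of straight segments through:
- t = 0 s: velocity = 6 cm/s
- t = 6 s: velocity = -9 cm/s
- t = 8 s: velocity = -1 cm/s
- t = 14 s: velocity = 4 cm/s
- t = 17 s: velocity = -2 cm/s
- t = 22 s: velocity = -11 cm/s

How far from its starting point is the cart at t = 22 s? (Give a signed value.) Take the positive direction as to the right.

Net displacement equals the area under the velocity-time graph (areas below the axis count negative).
0–6 s: ½(6 + -9)(6) = -9 cm
6–8 s: ½(-9 + -1)(2) = -10 cm
8–14 s: ½(-1 + 4)(6) = 9 cm
14–17 s: ½(4 + -2)(3) = 3 cm
17–22 s: ½(-2 + -11)(5) = -32.5 cm
Net displacement = -39.5 cm

-39.5 cm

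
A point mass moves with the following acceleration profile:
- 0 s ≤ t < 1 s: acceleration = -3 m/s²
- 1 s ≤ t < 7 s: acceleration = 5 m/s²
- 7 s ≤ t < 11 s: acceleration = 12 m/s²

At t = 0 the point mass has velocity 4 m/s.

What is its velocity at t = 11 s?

Δv equals the area under the a-t graph; then v = v₀ + Δv.
0–1 s: -3 × 1 = -3 m/s
1–7 s: 5 × 6 = 30 m/s
7–11 s: 12 × 4 = 48 m/s
Δv = 75 m/s, so v(11) = 4 + (75) = 79 m/s.

79 m/s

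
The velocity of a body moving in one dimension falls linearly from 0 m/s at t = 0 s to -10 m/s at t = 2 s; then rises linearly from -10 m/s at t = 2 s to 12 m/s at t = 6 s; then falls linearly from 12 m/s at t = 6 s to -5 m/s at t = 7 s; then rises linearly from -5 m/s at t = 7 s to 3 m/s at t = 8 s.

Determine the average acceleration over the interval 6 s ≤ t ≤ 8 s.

-4.5 m/s²

Average acceleration = Δv/Δt = (3 − 12)/(8 − 6) = -4.5 m/s².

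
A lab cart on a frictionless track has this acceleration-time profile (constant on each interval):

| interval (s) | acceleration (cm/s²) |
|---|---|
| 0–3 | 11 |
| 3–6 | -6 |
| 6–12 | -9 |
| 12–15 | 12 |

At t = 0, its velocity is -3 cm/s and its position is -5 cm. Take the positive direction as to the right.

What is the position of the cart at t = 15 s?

On each constant-a segment, Δv = aΔt and Δx = v₀Δt + ½aΔt²; chain segment to segment.
0–3 s: v starts -3 cm/s; Δx = -3·3 + ½·11·3² = 40.5 cm; v ends 30 cm/s.
3–6 s: v starts 30 cm/s; Δx = 30·3 + ½·-6·3² = 63 cm; v ends 12 cm/s.
6–12 s: v starts 12 cm/s; Δx = 12·6 + ½·-9·6² = -90 cm; v ends -42 cm/s.
12–15 s: v starts -42 cm/s; Δx = -42·3 + ½·12·3² = -72 cm; v ends -6 cm/s.
x(15) = -5 + Σ Δx = -63.5 cm.

-63.5 cm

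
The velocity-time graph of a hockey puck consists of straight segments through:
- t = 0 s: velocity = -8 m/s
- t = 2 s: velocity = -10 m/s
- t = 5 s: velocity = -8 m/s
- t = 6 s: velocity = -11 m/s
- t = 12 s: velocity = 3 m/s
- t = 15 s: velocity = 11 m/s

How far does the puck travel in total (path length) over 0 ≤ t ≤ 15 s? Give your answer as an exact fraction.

Distance (not displacement) is the total path length: add the absolute areas under v-t.
0–2 s: |½(-8 + -10)(2)| = 18 m
2–5 s: |½(-10 + -8)(3)| = 27 m
5–6 s: |½(-8 + -11)(1)| = 9.5 m
6–12 s: v = 0 at t = 75/7 s; triangle areas 363/14 + 27/14 = 195/7 m
12–15 s: |½(3 + 11)(3)| = 21 m
Total distance = 1447/14 m

1447/14 m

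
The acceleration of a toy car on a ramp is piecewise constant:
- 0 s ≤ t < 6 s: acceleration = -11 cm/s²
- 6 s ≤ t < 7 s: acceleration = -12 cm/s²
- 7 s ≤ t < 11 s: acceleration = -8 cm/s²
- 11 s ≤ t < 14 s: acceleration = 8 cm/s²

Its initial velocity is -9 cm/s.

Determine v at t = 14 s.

-95 cm/s

Δv equals the area under the a-t graph; then v = v₀ + Δv.
0–6 s: -11 × 6 = -66 cm/s
6–7 s: -12 × 1 = -12 cm/s
7–11 s: -8 × 4 = -32 cm/s
11–14 s: 8 × 3 = 24 cm/s
Δv = -86 cm/s, so v(14) = -9 + (-86) = -95 cm/s.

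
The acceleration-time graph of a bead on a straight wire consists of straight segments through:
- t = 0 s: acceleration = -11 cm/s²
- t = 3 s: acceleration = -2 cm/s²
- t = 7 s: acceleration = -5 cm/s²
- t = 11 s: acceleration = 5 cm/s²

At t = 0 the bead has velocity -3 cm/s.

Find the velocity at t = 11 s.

Δv equals the area under the a-t graph; then v = v₀ + Δv.
0–3 s: ½(-11 + -2)(3) = -19.5 cm/s
3–7 s: ½(-2 + -5)(4) = -14 cm/s
7–11 s: ½(-5 + 5)(4) = 0 cm/s
Δv = -33.5 cm/s, so v(11) = -3 + (-33.5) = -36.5 cm/s.

-36.5 cm/s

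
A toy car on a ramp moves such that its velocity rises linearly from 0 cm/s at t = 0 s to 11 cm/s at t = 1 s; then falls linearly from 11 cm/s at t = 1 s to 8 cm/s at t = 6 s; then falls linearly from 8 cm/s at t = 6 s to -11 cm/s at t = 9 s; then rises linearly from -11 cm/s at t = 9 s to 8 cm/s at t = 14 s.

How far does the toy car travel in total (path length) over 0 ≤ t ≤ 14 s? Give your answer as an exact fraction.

1747/19 cm

Total distance travelled is ∫|v| dt — sum the magnitudes of each area piece.
0–1 s: |½(0 + 11)(1)| = 5.5 cm
1–6 s: |½(11 + 8)(5)| = 47.5 cm
6–9 s: v = 0 at t = 138/19 s; triangle areas 96/19 + 363/38 = 555/38 cm
9–14 s: v = 0 at t = 226/19 s; triangle areas 605/38 + 160/19 = 925/38 cm
Total distance = 1747/19 cm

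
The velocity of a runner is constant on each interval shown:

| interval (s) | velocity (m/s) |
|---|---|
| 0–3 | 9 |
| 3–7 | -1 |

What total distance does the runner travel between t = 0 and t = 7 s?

31 m

Total distance travelled is ∫|v| dt — sum the magnitudes of each area piece.
0–3 s: |9| × 3 = 27 m
3–7 s: |-1| × 4 = 4 m
Total distance = 31 m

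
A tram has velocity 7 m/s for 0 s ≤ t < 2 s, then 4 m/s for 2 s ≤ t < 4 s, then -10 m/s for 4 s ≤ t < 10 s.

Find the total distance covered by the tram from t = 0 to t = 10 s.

82 m

Distance (not displacement) is the total path length: add the absolute areas under v-t.
0–2 s: |7| × 2 = 14 m
2–4 s: |4| × 2 = 8 m
4–10 s: |-10| × 6 = 60 m
Total distance = 82 m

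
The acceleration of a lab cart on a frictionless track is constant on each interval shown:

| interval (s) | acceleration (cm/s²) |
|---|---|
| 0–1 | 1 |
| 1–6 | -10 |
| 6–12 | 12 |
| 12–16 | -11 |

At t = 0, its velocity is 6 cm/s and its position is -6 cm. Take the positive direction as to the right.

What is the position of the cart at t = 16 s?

-103.5 cm

On each constant-a segment, Δv = aΔt and Δx = v₀Δt + ½aΔt²; chain segment to segment.
0–1 s: v starts 6 cm/s; Δx = 6·1 + ½·1·1² = 6.5 cm; v ends 7 cm/s.
1–6 s: v starts 7 cm/s; Δx = 7·5 + ½·-10·5² = -90 cm; v ends -43 cm/s.
6–12 s: v starts -43 cm/s; Δx = -43·6 + ½·12·6² = -42 cm; v ends 29 cm/s.
12–16 s: v starts 29 cm/s; Δx = 29·4 + ½·-11·4² = 28 cm; v ends -15 cm/s.
x(16) = -6 + Σ Δx = -103.5 cm.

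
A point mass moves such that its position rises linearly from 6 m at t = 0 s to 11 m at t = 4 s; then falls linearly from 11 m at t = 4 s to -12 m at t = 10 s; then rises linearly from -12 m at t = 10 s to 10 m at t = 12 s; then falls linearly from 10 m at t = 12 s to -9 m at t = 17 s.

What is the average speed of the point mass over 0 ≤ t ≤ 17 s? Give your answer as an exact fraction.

Average speed = (total path length)/(elapsed time); on a piecewise-linear x-t graph the path length is Σ|Δx|.
0–4 s: |Δx| = |11 − 6| = 5 m
4–10 s: |Δx| = |-12 − 11| = 23 m
10–12 s: |Δx| = |10 − -12| = 22 m
12–17 s: |Δx| = |-9 − 10| = 19 m
Total path = 69 m; average speed = 69/17 = 69/17 m/s.

69/17 m/s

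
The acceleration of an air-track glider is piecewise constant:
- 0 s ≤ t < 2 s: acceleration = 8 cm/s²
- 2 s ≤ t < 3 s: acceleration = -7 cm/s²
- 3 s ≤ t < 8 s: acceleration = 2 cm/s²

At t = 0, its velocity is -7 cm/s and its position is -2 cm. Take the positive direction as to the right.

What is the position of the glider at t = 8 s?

40.5 cm

On each constant-a segment, Δv = aΔt and Δx = v₀Δt + ½aΔt²; chain segment to segment.
0–2 s: v starts -7 cm/s; Δx = -7·2 + ½·8·2² = 2 cm; v ends 9 cm/s.
2–3 s: v starts 9 cm/s; Δx = 9·1 + ½·-7·1² = 5.5 cm; v ends 2 cm/s.
3–8 s: v starts 2 cm/s; Δx = 2·5 + ½·2·5² = 35 cm; v ends 12 cm/s.
x(8) = -2 + Σ Δx = 40.5 cm.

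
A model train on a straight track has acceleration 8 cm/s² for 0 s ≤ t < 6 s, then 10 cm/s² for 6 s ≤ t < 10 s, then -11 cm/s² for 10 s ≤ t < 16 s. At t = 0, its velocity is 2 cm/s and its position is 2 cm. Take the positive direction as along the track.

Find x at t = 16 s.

780 cm

On each constant-a segment, Δv = aΔt and Δx = v₀Δt + ½aΔt²; chain segment to segment.
0–6 s: v starts 2 cm/s; Δx = 2·6 + ½·8·6² = 156 cm; v ends 50 cm/s.
6–10 s: v starts 50 cm/s; Δx = 50·4 + ½·10·4² = 280 cm; v ends 90 cm/s.
10–16 s: v starts 90 cm/s; Δx = 90·6 + ½·-11·6² = 342 cm; v ends 24 cm/s.
x(16) = 2 + Σ Δx = 780 cm.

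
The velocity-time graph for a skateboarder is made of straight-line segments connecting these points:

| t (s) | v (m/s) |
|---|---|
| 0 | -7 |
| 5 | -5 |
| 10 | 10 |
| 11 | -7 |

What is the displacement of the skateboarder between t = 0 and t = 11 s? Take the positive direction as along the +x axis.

-16 m

Net displacement equals the area under the velocity-time graph (areas below the axis count negative).
0–5 s: ½(-7 + -5)(5) = -30 m
5–10 s: ½(-5 + 10)(5) = 12.5 m
10–11 s: ½(10 + -7)(1) = 1.5 m
Net displacement = -16 m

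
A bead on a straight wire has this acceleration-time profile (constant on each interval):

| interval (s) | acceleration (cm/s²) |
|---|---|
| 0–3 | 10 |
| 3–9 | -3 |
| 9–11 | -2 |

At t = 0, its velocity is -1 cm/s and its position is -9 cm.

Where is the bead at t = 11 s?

171 cm

On each constant-a segment, Δv = aΔt and Δx = v₀Δt + ½aΔt²; chain segment to segment.
0–3 s: v starts -1 cm/s; Δx = -1·3 + ½·10·3² = 42 cm; v ends 29 cm/s.
3–9 s: v starts 29 cm/s; Δx = 29·6 + ½·-3·6² = 120 cm; v ends 11 cm/s.
9–11 s: v starts 11 cm/s; Δx = 11·2 + ½·-2·2² = 18 cm; v ends 7 cm/s.
x(11) = -9 + Σ Δx = 171 cm.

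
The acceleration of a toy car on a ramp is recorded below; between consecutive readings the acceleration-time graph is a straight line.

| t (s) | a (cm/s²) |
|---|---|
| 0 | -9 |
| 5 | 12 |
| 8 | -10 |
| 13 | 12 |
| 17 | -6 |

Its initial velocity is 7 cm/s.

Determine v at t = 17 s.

Δv equals the area under the a-t graph; then v = v₀ + Δv.
0–5 s: ½(-9 + 12)(5) = 7.5 cm/s
5–8 s: ½(12 + -10)(3) = 3 cm/s
8–13 s: ½(-10 + 12)(5) = 5 cm/s
13–17 s: ½(12 + -6)(4) = 12 cm/s
Δv = 27.5 cm/s, so v(17) = 7 + (27.5) = 34.5 cm/s.

34.5 cm/s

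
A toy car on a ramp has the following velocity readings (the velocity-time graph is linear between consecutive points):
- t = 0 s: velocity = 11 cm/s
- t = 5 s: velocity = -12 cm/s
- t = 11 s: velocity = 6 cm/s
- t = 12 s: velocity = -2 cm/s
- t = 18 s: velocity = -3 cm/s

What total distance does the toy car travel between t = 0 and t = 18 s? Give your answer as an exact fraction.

Distance (not displacement) is the total path length: add the absolute areas under v-t.
0–5 s: v = 0 at t = 55/23 s; triangle areas 605/46 + 360/23 = 1325/46 cm
5–11 s: v = 0 at t = 9 s; triangle areas 24 + 6 = 30 cm
11–12 s: v = 0 at t = 11.75 s; triangle areas 2.25 + 0.25 = 2.5 cm
12–18 s: |½(-2 + -3)(6)| = 15 cm
Total distance = 1755/23 cm

1755/23 cm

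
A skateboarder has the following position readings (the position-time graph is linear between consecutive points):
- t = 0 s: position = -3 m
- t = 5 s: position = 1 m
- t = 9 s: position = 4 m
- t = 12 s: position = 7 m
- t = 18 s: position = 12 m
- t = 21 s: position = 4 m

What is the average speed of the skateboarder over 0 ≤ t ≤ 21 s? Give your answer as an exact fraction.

Average speed = (total path length)/(elapsed time); on a piecewise-linear x-t graph the path length is Σ|Δx|.
0–5 s: |Δx| = |1 − -3| = 4 m
5–9 s: |Δx| = |4 − 1| = 3 m
9–12 s: |Δx| = |7 − 4| = 3 m
12–18 s: |Δx| = |12 − 7| = 5 m
18–21 s: |Δx| = |4 − 12| = 8 m
Total path = 23 m; average speed = 23/21 = 23/21 m/s.

23/21 m/s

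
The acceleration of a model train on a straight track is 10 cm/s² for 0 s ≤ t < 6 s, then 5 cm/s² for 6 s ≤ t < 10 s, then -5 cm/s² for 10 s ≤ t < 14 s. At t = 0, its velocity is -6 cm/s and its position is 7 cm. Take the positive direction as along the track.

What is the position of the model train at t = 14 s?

On each constant-a segment, Δv = aΔt and Δx = v₀Δt + ½aΔt²; chain segment to segment.
0–6 s: v starts -6 cm/s; Δx = -6·6 + ½·10·6² = 144 cm; v ends 54 cm/s.
6–10 s: v starts 54 cm/s; Δx = 54·4 + ½·5·4² = 256 cm; v ends 74 cm/s.
10–14 s: v starts 74 cm/s; Δx = 74·4 + ½·-5·4² = 256 cm; v ends 54 cm/s.
x(14) = 7 + Σ Δx = 663 cm.

663 cm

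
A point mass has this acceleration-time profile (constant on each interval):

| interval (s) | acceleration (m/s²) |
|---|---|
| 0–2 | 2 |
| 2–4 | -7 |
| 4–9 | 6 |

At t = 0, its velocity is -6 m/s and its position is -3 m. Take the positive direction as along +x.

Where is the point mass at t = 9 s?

-34 m

On each constant-a segment, Δv = aΔt and Δx = v₀Δt + ½aΔt²; chain segment to segment.
0–2 s: v starts -6 m/s; Δx = -6·2 + ½·2·2² = -8 m; v ends -2 m/s.
2–4 s: v starts -2 m/s; Δx = -2·2 + ½·-7·2² = -18 m; v ends -16 m/s.
4–9 s: v starts -16 m/s; Δx = -16·5 + ½·6·5² = -5 m; v ends 14 m/s.
x(9) = -3 + Σ Δx = -34 m.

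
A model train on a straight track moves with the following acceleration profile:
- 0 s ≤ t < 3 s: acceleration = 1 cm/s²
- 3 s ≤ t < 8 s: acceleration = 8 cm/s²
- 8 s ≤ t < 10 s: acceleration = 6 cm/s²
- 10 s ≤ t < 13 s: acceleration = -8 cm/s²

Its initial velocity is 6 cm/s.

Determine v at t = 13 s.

Δv equals the area under the a-t graph; then v = v₀ + Δv.
0–3 s: 1 × 3 = 3 cm/s
3–8 s: 8 × 5 = 40 cm/s
8–10 s: 6 × 2 = 12 cm/s
10–13 s: -8 × 3 = -24 cm/s
Δv = 31 cm/s, so v(13) = 6 + (31) = 37 cm/s.

37 cm/s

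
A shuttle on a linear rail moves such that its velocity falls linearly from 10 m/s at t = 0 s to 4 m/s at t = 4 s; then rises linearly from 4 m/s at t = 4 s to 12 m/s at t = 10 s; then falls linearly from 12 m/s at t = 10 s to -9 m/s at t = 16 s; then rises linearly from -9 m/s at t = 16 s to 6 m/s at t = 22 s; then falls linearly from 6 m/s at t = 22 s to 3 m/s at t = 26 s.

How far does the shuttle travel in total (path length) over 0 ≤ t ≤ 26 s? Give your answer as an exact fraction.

5234/35 m

Total distance travelled is ∫|v| dt — sum the magnitudes of each area piece.
0–4 s: |½(10 + 4)(4)| = 28 m
4–10 s: |½(4 + 12)(6)| = 48 m
10–16 s: v = 0 at t = 94/7 s; triangle areas 144/7 + 81/7 = 225/7 m
16–22 s: v = 0 at t = 19.6 s; triangle areas 16.2 + 7.2 = 23.4 m
22–26 s: |½(6 + 3)(4)| = 18 m
Total distance = 5234/35 m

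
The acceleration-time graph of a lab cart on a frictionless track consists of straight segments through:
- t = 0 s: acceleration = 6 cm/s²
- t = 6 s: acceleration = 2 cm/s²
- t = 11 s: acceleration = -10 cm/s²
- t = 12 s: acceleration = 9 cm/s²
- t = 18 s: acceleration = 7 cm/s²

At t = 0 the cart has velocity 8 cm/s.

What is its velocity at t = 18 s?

Δv equals the area under the a-t graph; then v = v₀ + Δv.
0–6 s: ½(6 + 2)(6) = 24 cm/s
6–11 s: ½(2 + -10)(5) = -20 cm/s
11–12 s: ½(-10 + 9)(1) = -0.5 cm/s
12–18 s: ½(9 + 7)(6) = 48 cm/s
Δv = 51.5 cm/s, so v(18) = 8 + (51.5) = 59.5 cm/s.

59.5 cm/s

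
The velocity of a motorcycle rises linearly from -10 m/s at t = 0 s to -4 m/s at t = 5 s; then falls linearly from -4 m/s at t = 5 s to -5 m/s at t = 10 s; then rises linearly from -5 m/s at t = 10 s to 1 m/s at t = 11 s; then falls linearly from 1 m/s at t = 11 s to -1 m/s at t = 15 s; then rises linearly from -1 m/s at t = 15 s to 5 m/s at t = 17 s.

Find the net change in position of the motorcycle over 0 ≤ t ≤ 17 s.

Displacement is the signed area under the v-t curve.
0–5 s: ½(-10 + -4)(5) = -35 m
5–10 s: ½(-4 + -5)(5) = -22.5 m
10–11 s: ½(-5 + 1)(1) = -2 m
11–15 s: ½(1 + -1)(4) = 0 m
15–17 s: ½(-1 + 5)(2) = 4 m
Net displacement = -55.5 m

-55.5 m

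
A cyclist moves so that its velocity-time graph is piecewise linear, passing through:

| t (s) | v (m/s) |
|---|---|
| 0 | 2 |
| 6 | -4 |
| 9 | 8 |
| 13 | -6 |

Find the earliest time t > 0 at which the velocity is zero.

v changes sign on 0–6 s (from 2 to -4); the graph is linear there, so v = 0 at t = 0 + (-2)·(6 − 0)/(-4 − 2) = 2 s.

t = 2 s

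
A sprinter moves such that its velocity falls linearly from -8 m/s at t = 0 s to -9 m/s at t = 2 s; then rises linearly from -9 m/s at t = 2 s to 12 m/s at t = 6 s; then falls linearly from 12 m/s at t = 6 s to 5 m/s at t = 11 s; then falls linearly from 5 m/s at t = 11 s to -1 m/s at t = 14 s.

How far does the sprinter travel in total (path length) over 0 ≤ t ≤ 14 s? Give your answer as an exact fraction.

Distance (not displacement) is the total path length: add the absolute areas under v-t.
0–2 s: |½(-8 + -9)(2)| = 17 m
2–6 s: v = 0 at t = 26/7 s; triangle areas 54/7 + 96/7 = 150/7 m
6–11 s: |½(12 + 5)(5)| = 42.5 m
11–14 s: v = 0 at t = 13.5 s; triangle areas 6.25 + 0.25 = 6.5 m
Total distance = 612/7 m

612/7 m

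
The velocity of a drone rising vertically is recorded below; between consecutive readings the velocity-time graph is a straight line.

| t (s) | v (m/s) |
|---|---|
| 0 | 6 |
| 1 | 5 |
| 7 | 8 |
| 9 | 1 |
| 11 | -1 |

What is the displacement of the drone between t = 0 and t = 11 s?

Displacement is the signed area under the v-t curve.
0–1 s: ½(6 + 5)(1) = 5.5 m
1–7 s: ½(5 + 8)(6) = 39 m
7–9 s: ½(8 + 1)(2) = 9 m
9–11 s: ½(1 + -1)(2) = 0 m
Net displacement = 53.5 m

53.5 m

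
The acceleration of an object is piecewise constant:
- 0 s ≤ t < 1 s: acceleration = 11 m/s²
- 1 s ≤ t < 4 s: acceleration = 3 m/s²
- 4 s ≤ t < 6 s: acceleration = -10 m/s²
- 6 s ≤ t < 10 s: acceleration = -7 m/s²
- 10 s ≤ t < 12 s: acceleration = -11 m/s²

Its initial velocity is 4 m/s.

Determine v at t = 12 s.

Δv equals the area under the a-t graph; then v = v₀ + Δv.
0–1 s: 11 × 1 = 11 m/s
1–4 s: 3 × 3 = 9 m/s
4–6 s: -10 × 2 = -20 m/s
6–10 s: -7 × 4 = -28 m/s
10–12 s: -11 × 2 = -22 m/s
Δv = -50 m/s, so v(12) = 4 + (-50) = -46 m/s.

-46 m/s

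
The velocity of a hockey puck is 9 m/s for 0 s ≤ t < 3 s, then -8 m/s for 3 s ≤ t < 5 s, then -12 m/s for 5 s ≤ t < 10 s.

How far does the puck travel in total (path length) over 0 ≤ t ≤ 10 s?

103 m

Total distance travelled is ∫|v| dt — sum the magnitudes of each area piece.
0–3 s: |9| × 3 = 27 m
3–5 s: |-8| × 2 = 16 m
5–10 s: |-12| × 5 = 60 m
Total distance = 103 m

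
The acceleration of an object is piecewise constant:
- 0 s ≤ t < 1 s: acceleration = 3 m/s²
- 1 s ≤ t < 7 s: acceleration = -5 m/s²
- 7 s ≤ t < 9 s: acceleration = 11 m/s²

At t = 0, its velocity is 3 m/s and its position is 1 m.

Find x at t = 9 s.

On each constant-a segment, Δv = aΔt and Δx = v₀Δt + ½aΔt²; chain segment to segment.
0–1 s: v starts 3 m/s; Δx = 3·1 + ½·3·1² = 4.5 m; v ends 6 m/s.
1–7 s: v starts 6 m/s; Δx = 6·6 + ½·-5·6² = -54 m; v ends -24 m/s.
7–9 s: v starts -24 m/s; Δx = -24·2 + ½·11·2² = -26 m; v ends -2 m/s.
x(9) = 1 + Σ Δx = -74.5 m.

-74.5 m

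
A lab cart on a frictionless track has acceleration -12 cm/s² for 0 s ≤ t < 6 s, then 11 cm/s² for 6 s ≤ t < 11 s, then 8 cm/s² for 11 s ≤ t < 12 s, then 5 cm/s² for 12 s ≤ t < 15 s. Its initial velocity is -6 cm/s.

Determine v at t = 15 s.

Δv equals the area under the a-t graph; then v = v₀ + Δv.
0–6 s: -12 × 6 = -72 cm/s
6–11 s: 11 × 5 = 55 cm/s
11–12 s: 8 × 1 = 8 cm/s
12–15 s: 5 × 3 = 15 cm/s
Δv = 6 cm/s, so v(15) = -6 + (6) = 0 cm/s.

0 cm/s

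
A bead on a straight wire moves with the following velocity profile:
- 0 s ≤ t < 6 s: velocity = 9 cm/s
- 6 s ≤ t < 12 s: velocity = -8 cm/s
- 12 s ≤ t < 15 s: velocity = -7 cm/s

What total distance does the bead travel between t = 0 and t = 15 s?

Total distance travelled is ∫|v| dt — sum the magnitudes of each area piece.
0–6 s: |9| × 6 = 54 cm
6–12 s: |-8| × 6 = 48 cm
12–15 s: |-7| × 3 = 21 cm
Total distance = 123 cm

123 cm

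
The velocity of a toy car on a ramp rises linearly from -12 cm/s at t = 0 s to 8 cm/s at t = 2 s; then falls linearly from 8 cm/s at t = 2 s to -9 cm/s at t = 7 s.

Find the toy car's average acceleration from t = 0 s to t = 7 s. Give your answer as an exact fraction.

Average acceleration = Δv/Δt = (-9 − -12)/(7 − 0) = 3/7 cm/s².

3/7 cm/s²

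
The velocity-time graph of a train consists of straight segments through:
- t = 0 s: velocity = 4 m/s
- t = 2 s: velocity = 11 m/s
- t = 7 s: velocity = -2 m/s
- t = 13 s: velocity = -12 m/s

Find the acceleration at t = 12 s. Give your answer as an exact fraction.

-5/3 m/s²

Acceleration is the slope of the v-t graph on 7–13 s: (-12 − -2)/(13 − 7) = -5/3 m/s².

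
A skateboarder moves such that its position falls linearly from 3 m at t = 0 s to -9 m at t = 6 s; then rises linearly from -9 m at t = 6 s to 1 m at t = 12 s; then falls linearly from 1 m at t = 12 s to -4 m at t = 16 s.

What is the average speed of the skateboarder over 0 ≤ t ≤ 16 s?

1.6875 m/s

Average speed = (total path length)/(elapsed time); on a piecewise-linear x-t graph the path length is Σ|Δx|.
0–6 s: |Δx| = |-9 − 3| = 12 m
6–12 s: |Δx| = |1 − -9| = 10 m
12–16 s: |Δx| = |-4 − 1| = 5 m
Total path = 27 m; average speed = 27/16 = 1.6875 m/s.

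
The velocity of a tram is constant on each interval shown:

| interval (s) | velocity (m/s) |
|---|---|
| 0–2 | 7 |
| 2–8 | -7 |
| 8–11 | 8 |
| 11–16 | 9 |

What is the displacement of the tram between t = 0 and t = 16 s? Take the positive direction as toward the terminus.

Displacement is the signed area under the v-t curve.
0–2 s: 7 × 2 = 14 m
2–8 s: -7 × 6 = -42 m
8–11 s: 8 × 3 = 24 m
11–16 s: 9 × 5 = 45 m
Net displacement = 41 m

41 m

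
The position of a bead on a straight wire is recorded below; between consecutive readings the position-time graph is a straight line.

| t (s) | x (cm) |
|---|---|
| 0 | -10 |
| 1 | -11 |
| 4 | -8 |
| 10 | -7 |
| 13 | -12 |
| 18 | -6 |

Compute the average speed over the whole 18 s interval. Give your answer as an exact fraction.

Average speed = (total path length)/(elapsed time); on a piecewise-linear x-t graph the path length is Σ|Δx|.
0–1 s: |Δx| = |-11 − -10| = 1 cm
1–4 s: |Δx| = |-8 − -11| = 3 cm
4–10 s: |Δx| = |-7 − -8| = 1 cm
10–13 s: |Δx| = |-12 − -7| = 5 cm
13–18 s: |Δx| = |-6 − -12| = 6 cm
Total path = 16 cm; average speed = 16/18 = 8/9 cm/s.

8/9 cm/s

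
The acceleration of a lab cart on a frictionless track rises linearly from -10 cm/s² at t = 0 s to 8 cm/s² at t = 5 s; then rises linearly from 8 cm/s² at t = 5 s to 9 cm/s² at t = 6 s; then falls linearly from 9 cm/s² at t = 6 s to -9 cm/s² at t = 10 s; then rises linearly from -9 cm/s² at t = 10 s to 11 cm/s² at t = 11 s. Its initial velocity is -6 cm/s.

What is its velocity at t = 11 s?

-1.5 cm/s

Δv equals the area under the a-t graph; then v = v₀ + Δv.
0–5 s: ½(-10 + 8)(5) = -5 cm/s
5–6 s: ½(8 + 9)(1) = 8.5 cm/s
6–10 s: ½(9 + -9)(4) = 0 cm/s
10–11 s: ½(-9 + 11)(1) = 1 cm/s
Δv = 4.5 cm/s, so v(11) = -6 + (4.5) = -1.5 cm/s.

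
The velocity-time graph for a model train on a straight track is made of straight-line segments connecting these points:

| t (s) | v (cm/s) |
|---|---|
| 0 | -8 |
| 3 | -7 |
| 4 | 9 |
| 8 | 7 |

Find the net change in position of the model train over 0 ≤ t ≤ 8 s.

10.5 cm

Displacement is the signed area under the v-t curve.
0–3 s: ½(-8 + -7)(3) = -22.5 cm
3–4 s: ½(-7 + 9)(1) = 1 cm
4–8 s: ½(9 + 7)(4) = 32 cm
Net displacement = 10.5 cm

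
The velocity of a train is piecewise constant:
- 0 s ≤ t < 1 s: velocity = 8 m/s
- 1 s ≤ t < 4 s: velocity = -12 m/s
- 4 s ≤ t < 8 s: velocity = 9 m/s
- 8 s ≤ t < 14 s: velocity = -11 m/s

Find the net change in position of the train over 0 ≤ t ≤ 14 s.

-58 m

Net displacement equals the area under the velocity-time graph (areas below the axis count negative).
0–1 s: 8 × 1 = 8 m
1–4 s: -12 × 3 = -36 m
4–8 s: 9 × 4 = 36 m
8–14 s: -11 × 6 = -66 m
Net displacement = -58 m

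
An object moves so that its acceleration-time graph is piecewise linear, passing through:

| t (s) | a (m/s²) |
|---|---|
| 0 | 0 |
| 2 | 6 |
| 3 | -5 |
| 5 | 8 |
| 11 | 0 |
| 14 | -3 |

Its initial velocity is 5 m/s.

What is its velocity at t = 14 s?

Δv equals the area under the a-t graph; then v = v₀ + Δv.
0–2 s: ½(0 + 6)(2) = 6 m/s
2–3 s: ½(6 + -5)(1) = 0.5 m/s
3–5 s: ½(-5 + 8)(2) = 3 m/s
5–11 s: ½(8 + 0)(6) = 24 m/s
11–14 s: ½(0 + -3)(3) = -4.5 m/s
Δv = 29 m/s, so v(14) = 5 + (29) = 34 m/s.

34 m/s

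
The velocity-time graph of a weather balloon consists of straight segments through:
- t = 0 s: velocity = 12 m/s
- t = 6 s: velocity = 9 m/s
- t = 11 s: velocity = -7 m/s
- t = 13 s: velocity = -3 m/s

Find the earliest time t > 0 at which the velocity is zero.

v changes sign on 6–11 s (from 9 to -7); the graph is linear there, so v = 0 at t = 6 + (-9)·(11 − 6)/(-7 − 9) = 8.8125 s.

t = 8.8125 s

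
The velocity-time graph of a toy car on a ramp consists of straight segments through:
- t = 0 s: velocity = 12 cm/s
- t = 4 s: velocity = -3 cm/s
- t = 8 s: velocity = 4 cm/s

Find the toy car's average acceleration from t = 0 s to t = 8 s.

-1 cm/s²

Average acceleration = Δv/Δt = (4 − 12)/(8 − 0) = -1 cm/s².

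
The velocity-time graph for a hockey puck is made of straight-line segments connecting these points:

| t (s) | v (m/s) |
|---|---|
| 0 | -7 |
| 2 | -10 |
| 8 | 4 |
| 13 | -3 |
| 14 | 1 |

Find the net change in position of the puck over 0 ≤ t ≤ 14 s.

-33.5 m

Net displacement equals the area under the velocity-time graph (areas below the axis count negative).
0–2 s: ½(-7 + -10)(2) = -17 m
2–8 s: ½(-10 + 4)(6) = -18 m
8–13 s: ½(4 + -3)(5) = 2.5 m
13–14 s: ½(-3 + 1)(1) = -1 m
Net displacement = -33.5 m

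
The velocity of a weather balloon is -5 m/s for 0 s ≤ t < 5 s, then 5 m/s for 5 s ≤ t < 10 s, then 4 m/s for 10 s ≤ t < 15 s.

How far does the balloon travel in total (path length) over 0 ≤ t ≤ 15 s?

Total distance travelled is ∫|v| dt — sum the magnitudes of each area piece.
0–5 s: |-5| × 5 = 25 m
5–10 s: |5| × 5 = 25 m
10–15 s: |4| × 5 = 20 m
Total distance = 70 m

70 m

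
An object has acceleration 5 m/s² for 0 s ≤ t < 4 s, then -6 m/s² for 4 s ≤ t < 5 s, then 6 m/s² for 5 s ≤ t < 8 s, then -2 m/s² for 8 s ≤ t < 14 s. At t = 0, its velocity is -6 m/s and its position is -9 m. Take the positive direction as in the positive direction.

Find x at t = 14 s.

On each constant-a segment, Δv = aΔt and Δx = v₀Δt + ½aΔt²; chain segment to segment.
0–4 s: v starts -6 m/s; Δx = -6·4 + ½·5·4² = 16 m; v ends 14 m/s.
4–5 s: v starts 14 m/s; Δx = 14·1 + ½·-6·1² = 11 m; v ends 8 m/s.
5–8 s: v starts 8 m/s; Δx = 8·3 + ½·6·3² = 51 m; v ends 26 m/s.
8–14 s: v starts 26 m/s; Δx = 26·6 + ½·-2·6² = 120 m; v ends 14 m/s.
x(14) = -9 + Σ Δx = 189 m.

189 m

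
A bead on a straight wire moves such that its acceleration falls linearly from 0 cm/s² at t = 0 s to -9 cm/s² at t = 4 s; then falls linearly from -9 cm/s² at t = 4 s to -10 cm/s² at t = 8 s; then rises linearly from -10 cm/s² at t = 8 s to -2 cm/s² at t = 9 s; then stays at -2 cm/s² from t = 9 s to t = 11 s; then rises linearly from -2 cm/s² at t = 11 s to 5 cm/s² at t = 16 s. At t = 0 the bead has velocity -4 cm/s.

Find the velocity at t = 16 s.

Δv equals the area under the a-t graph; then v = v₀ + Δv.
0–4 s: ½(0 + -9)(4) = -18 cm/s
4–8 s: ½(-9 + -10)(4) = -38 cm/s
8–9 s: ½(-10 + -2)(1) = -6 cm/s
9–11 s: -2 × 2 = -4 cm/s
11–16 s: ½(-2 + 5)(5) = 7.5 cm/s
Δv = -58.5 cm/s, so v(16) = -4 + (-58.5) = -62.5 cm/s.

-62.5 cm/s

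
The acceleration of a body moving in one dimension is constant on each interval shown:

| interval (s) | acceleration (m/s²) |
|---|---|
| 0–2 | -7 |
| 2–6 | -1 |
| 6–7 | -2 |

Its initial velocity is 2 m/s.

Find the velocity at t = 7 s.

-18 m/s

Δv equals the area under the a-t graph; then v = v₀ + Δv.
0–2 s: -7 × 2 = -14 m/s
2–6 s: -1 × 4 = -4 m/s
6–7 s: -2 × 1 = -2 m/s
Δv = -20 m/s, so v(7) = 2 + (-20) = -18 m/s.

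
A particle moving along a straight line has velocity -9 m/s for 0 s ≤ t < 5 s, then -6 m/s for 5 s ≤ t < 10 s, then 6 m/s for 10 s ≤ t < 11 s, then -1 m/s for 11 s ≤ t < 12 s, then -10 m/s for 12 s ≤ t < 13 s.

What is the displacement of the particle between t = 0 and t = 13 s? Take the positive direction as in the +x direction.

-80 m

Net displacement equals the area under the velocity-time graph (areas below the axis count negative).
0–5 s: -9 × 5 = -45 m
5–10 s: -6 × 5 = -30 m
10–11 s: 6 × 1 = 6 m
11–12 s: -1 × 1 = -1 m
12–13 s: -10 × 1 = -10 m
Net displacement = -80 m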